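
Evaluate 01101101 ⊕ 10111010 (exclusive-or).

XOR: 1 when bits differ
  01101101
^ 10111010
----------
  11010111
Decimal: 109 ^ 186 = 215



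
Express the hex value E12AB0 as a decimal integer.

Expand by place value (powers of 16):
Digit values: E = 14, A = 10, B = 11
E12AB0 = 14 × 16^5 + 1 × 16^4 + 2 × 16^3 + 10 × 16^2 + 11 × 16^1 + 0 × 16^0
= 14 × 1048576 + 1 × 65536 + 2 × 4096 + 10 × 256 + 11 × 16 + 0 × 1
= 14680064 + 65536 + 8192 + 2560 + 176 + 0
= 14756528



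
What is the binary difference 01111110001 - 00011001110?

Method 1 - Direct subtraction (column by column from the right: bit − bit − borrow-in; if negative, add 2 and borrow 1 from the next column):
borrow: 00000011100
        01111110001
-       00011001110
-------------------
        01100100011

Method 2 - Add two's complement:
Two's complement of 00011001110: invert → 11100110001, add 1 → 11100110010
  01111110001
+ 11100110010
-------------
 101100100011  (end carry out of the top bit = 1)
Discarding the end carry: 01100100011
Decimal check:
  01111110001 = 512 + 256 + 128 + 64 + 32 + 16 + 1 = 1009
  00011001110 = 128 + 64 + 8 + 4 + 2 = 206
  1009 - 206 = 803, and 01100100011 = 512 + 256 + 32 + 2 + 1 = 803 ✓



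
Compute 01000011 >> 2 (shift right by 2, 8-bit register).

Original: 01000011 (decimal 67)
Shift right by 2 positions
Drop the 2 low bits; fill with zeros on the left
Result: 00010000 (decimal 16)
Equivalent: 67 >> 2 = 67 ÷ 2^2 = 16



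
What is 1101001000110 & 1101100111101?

AND: 1 only when both bits are 1
  1101001000110
& 1101100111101
---------------
  1101000000100
Decimal: 6726 & 6973 = 6660



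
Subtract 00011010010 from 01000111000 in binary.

Method 1 - Direct subtraction (column by column from the right: bit − bit − borrow-in; if negative, add 2 and borrow 1 from the next column):
borrow: 01110001100
        01000111000
-       00011010010
-------------------
        00101100110

Method 2 - Add two's complement:
Two's complement of 00011010010: invert → 11100101101, add 1 → 11100101110
  01000111000
+ 11100101110
-------------
 100101100110  (end carry out of the top bit = 1)
Discarding the end carry: 00101100110
Decimal check:
  01000111000 = 512 + 32 + 16 + 8 = 568
  00011010010 = 128 + 64 + 16 + 2 = 210
  568 - 210 = 358, and 00101100110 = 256 + 64 + 32 + 4 + 2 = 358 ✓



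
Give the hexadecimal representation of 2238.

Using repeated division by 16 (digits 10–15 are A–F):
2238 ÷ 16 = 139 remainder 14 (E)
139 ÷ 16 = 8 remainder 11 (B)
8 ÷ 16 = 0 remainder 8
Reading remainders bottom to top: 8BE



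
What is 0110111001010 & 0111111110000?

AND: 1 only when both bits are 1
  0110111001010
& 0111111110000
---------------
  0110111000000
Decimal: 3530 & 4080 = 3520



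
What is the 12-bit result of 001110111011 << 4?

Original: 001110111011 (decimal 955)
Shift left by 4 positions
Append 4 zeros on the right and drop the 4 high bits that overflow the 12-bit width
Result: 101110110000 (decimal 2992)
Equivalent: 955 << 4 = 955 × 2^4 = 15280, truncated to 12 bits = 2992



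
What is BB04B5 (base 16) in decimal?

Expand by place value (powers of 16):
Digit values: B = 11
BB04B5 = 11 × 16^5 + 11 × 16^4 + 0 × 16^3 + 4 × 16^2 + 11 × 16^1 + 5 × 16^0
= 11 × 1048576 + 11 × 65536 + 0 × 4096 + 4 × 256 + 11 × 16 + 5 × 1
= 11534336 + 720896 + 0 + 1024 + 176 + 5
= 12256437



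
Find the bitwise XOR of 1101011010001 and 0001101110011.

XOR: 1 when bits differ
  1101011010001
^ 0001101110011
---------------
  1100110100010
Decimal: 6865 ^ 883 = 6562



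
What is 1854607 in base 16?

Using repeated division by 16 (digits 10–15 are A–F):
1854607 ÷ 16 = 115912 remainder 15 (F)
115912 ÷ 16 = 7244 remainder 8
7244 ÷ 16 = 452 remainder 12 (C)
452 ÷ 16 = 28 remainder 4
28 ÷ 16 = 1 remainder 12 (C)
1 ÷ 16 = 0 remainder 1
Reading remainders bottom to top: 1C4C8F



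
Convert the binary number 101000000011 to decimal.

Sum of powers of 2 for each 1-bit:
2^0 + 2^1 + 2^9 + 2^11
= 1 + 2 + 512 + 2048
= 2563



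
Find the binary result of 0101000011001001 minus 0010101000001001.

Method 1 - Direct subtraction (column by column from the right: bit − bit − borrow-in; if negative, add 2 and borrow 1 from the next column):
borrow: 0101110000000000
        0101000011001001
-       0010101000001001
------------------------
        0010011011000000

Method 2 - Add two's complement:
Two's complement of 0010101000001001: invert → 1101010111110110, add 1 → 1101010111110111
  0101000011001001
+ 1101010111110111
------------------
 10010011011000000  (end carry out of the top bit = 1)
Discarding the end carry: 0010011011000000
Decimal check:
  0101000011001001 = 16384 + 4096 + 128 + 64 + 8 + 1 = 20681
  0010101000001001 = 8192 + 2048 + 512 + 8 + 1 = 10761
  20681 - 10761 = 9920, and 0010011011000000 = 8192 + 1024 + 512 + 128 + 64 = 9920 ✓



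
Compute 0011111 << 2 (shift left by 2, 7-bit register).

Original: 0011111 (decimal 31)
Shift left by 2 positions
Append 2 zeros on the right
Result: 1111100 (decimal 124)
Equivalent: 31 << 2 = 31 × 2^2 = 124



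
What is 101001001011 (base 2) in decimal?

Sum of powers of 2 for each 1-bit:
2^0 + 2^1 + 2^3 + 2^6 + 2^9 + 2^11
= 1 + 2 + 8 + 64 + 512 + 2048
= 2635



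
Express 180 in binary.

Using repeated division by 2:
180 ÷ 2 = 90 remainder 0
90 ÷ 2 = 45 remainder 0
45 ÷ 2 = 22 remainder 1
22 ÷ 2 = 11 remainder 0
11 ÷ 2 = 5 remainder 1
5 ÷ 2 = 2 remainder 1
2 ÷ 2 = 1 remainder 0
1 ÷ 2 = 0 remainder 1
Reading remainders bottom to top: 10110100



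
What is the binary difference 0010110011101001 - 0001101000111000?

Method 1 - Direct subtraction (column by column from the right: bit − bit − borrow-in; if negative, add 2 and borrow 1 from the next column):
borrow: 0010010001100000
        0010110011101001
-       0001101000111000
------------------------
        0001001010110001

Method 2 - Add two's complement:
Two's complement of 0001101000111000: invert → 1110010111000111, add 1 → 1110010111001000
  0010110011101001
+ 1110010111001000
------------------
 10001001010110001  (end carry out of the top bit = 1)
Discarding the end carry: 0001001010110001
Decimal check:
  0010110011101001 = 8192 + 2048 + 1024 + 128 + 64 + 32 + 8 + 1 = 11497
  0001101000111000 = 4096 + 2048 + 512 + 32 + 16 + 8 = 6712
  11497 - 6712 = 4785, and 0001001010110001 = 4096 + 512 + 128 + 32 + 16 + 1 = 4785 ✓



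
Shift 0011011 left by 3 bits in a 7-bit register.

Original: 0011011 (decimal 27)
Shift left by 3 positions
Append 3 zeros on the right and drop the 3 high bits that overflow the 7-bit width
Result: 1011000 (decimal 88)
Equivalent: 27 << 3 = 27 × 2^3 = 216, truncated to 7 bits = 88



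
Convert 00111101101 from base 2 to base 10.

Sum of powers of 2 for each 1-bit:
2^0 + 2^2 + 2^3 + 2^5 + 2^6 + 2^7 + 2^8
= 1 + 4 + 8 + 32 + 64 + 128 + 256
= 493



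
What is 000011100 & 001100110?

AND: 1 only when both bits are 1
  000011100
& 001100110
-----------
  000000100
Decimal: 28 & 102 = 4



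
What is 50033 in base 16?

Using repeated division by 16 (digits 10–15 are A–F):
50033 ÷ 16 = 3127 remainder 1
3127 ÷ 16 = 195 remainder 7
195 ÷ 16 = 12 remainder 3
12 ÷ 16 = 0 remainder 12 (C)
Reading remainders bottom to top: C371



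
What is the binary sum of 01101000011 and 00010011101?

Add column by column from the right: bit + bit + carry-in; write the sum mod 2, carry 1 when the sum is 2 or 3.
carry:  00000111110
        01101000011
+       00010011101
-------------------
       001111100000
(the carry out of the leftmost column, 0, becomes the leading bit)
Decimal check:
  01101000011 = 512 + 256 + 64 + 2 + 1 = 835
  00010011101 = 128 + 16 + 8 + 4 + 1 = 157
  835 + 157 = 992, and 001111100000 = 512 + 256 + 128 + 64 + 32 = 992 ✓



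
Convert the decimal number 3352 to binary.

Using repeated division by 2:
3352 ÷ 2 = 1676 remainder 0
1676 ÷ 2 = 838 remainder 0
838 ÷ 2 = 419 remainder 0
419 ÷ 2 = 209 remainder 1
209 ÷ 2 = 104 remainder 1
104 ÷ 2 = 52 remainder 0
52 ÷ 2 = 26 remainder 0
26 ÷ 2 = 13 remainder 0
13 ÷ 2 = 6 remainder 1
6 ÷ 2 = 3 remainder 0
3 ÷ 2 = 1 remainder 1
1 ÷ 2 = 0 remainder 1
Reading remainders bottom to top: 110100011000



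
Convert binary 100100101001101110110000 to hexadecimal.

Group into 4-bit nibbles from right:
  1001 = 9
  0010 = 2
  1001 = 9
  1011 = B
  1011 = B
  0000 = 0
Result: 929BB0



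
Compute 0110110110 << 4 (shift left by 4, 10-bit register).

Original: 0110110110 (decimal 438)
Shift left by 4 positions
Append 4 zeros on the right and drop the 4 high bits that overflow the 10-bit width
Result: 1101100000 (decimal 864)
Equivalent: 438 << 4 = 438 × 2^4 = 7008, truncated to 10 bits = 864



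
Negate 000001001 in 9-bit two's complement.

Original: 000001001
Step 1 - Invert all bits: 111110110
Step 2 - Add 1: 111110111
Verification: 000001001 + 111110111 = 1000000000; discarding the end carry (carry out of the top bit) leaves the 9-bit value 000000000, as required for x + (-x)



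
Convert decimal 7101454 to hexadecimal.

Using repeated division by 16 (digits 10–15 are A–F):
7101454 ÷ 16 = 443840 remainder 14 (E)
443840 ÷ 16 = 27740 remainder 0
27740 ÷ 16 = 1733 remainder 12 (C)
1733 ÷ 16 = 108 remainder 5
108 ÷ 16 = 6 remainder 12 (C)
6 ÷ 16 = 0 remainder 6
Reading remainders bottom to top: 6C5C0E



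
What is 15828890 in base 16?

Using repeated division by 16 (digits 10–15 are A–F):
15828890 ÷ 16 = 989305 remainder 10 (A)
989305 ÷ 16 = 61831 remainder 9
61831 ÷ 16 = 3864 remainder 7
3864 ÷ 16 = 241 remainder 8
241 ÷ 16 = 15 remainder 1
15 ÷ 16 = 0 remainder 15 (F)
Reading remainders bottom to top: F1879A



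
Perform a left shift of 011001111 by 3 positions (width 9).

Original: 011001111 (decimal 207)
Shift left by 3 positions
Append 3 zeros on the right and drop the 3 high bits that overflow the 9-bit width
Result: 001111000 (decimal 120)
Equivalent: 207 << 3 = 207 × 2^3 = 1656, truncated to 9 bits = 120



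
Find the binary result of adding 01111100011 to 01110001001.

Add column by column from the right: bit + bit + carry-in; write the sum mod 2, carry 1 when the sum is 2 or 3.
carry:  11100000110
        01111100011
+       01110001001
-------------------
       011101101100
(the carry out of the leftmost column, 0, becomes the leading bit)
Decimal check:
  01111100011 = 512 + 256 + 128 + 64 + 32 + 2 + 1 = 995
  01110001001 = 512 + 256 + 128 + 8 + 1 = 905
  995 + 905 = 1900, and 011101101100 = 1024 + 512 + 256 + 64 + 32 + 8 + 4 = 1900 ✓



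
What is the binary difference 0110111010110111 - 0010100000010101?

Method 1 - Direct subtraction (column by column from the right: bit − bit − borrow-in; if negative, add 2 and borrow 1 from the next column):
borrow: 0000000000000000
        0110111010110111
-       0010100000010101
------------------------
        0100011010100010

Method 2 - Add two's complement:
Two's complement of 0010100000010101: invert → 1101011111101010, add 1 → 1101011111101011
  0110111010110111
+ 1101011111101011
------------------
 10100011010100010  (end carry out of the top bit = 1)
Discarding the end carry: 0100011010100010
Decimal check:
  0110111010110111 = 16384 + 8192 + 2048 + 1024 + 512 + 128 + 32 + 16 + 4 + 2 + 1 = 28343
  0010100000010101 = 8192 + 2048 + 16 + 4 + 1 = 10261
  28343 - 10261 = 18082, and 0100011010100010 = 16384 + 1024 + 512 + 128 + 32 + 2 = 18082 ✓



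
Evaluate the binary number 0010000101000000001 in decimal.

Sum of powers of 2 for each 1-bit:
2^0 + 2^9 + 2^11 + 2^16
= 1 + 512 + 2048 + 65536
= 68097



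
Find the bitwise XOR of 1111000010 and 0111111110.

XOR: 1 when bits differ
  1111000010
^ 0111111110
------------
  1000111100
Decimal: 962 ^ 510 = 572



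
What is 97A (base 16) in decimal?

Expand by place value (powers of 16):
Digit values: A = 10
97A = 9 × 16^2 + 7 × 16^1 + 10 × 16^0
= 9 × 256 + 7 × 16 + 10 × 1
= 2304 + 112 + 10
= 2426



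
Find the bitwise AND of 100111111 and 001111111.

AND: 1 only when both bits are 1
  100111111
& 001111111
-----------
  000111111
Decimal: 319 & 127 = 63



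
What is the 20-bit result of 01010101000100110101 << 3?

Original: 01010101000100110101 (decimal 348469)
Shift left by 3 positions
Append 3 zeros on the right and drop the 3 high bits that overflow the 20-bit width
Result: 10101000100110101000 (decimal 690600)
Equivalent: 348469 << 3 = 348469 × 2^3 = 2787752, truncated to 20 bits = 690600



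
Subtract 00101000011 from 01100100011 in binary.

Method 1 - Direct subtraction (column by column from the right: bit − bit − borrow-in; if negative, add 2 and borrow 1 from the next column):
borrow: 01110000000
        01100100011
-       00101000011
-------------------
        00111100000

Method 2 - Add two's complement:
Two's complement of 00101000011: invert → 11010111100, add 1 → 11010111101
  01100100011
+ 11010111101
-------------
 100111100000  (end carry out of the top bit = 1)
Discarding the end carry: 00111100000
Decimal check:
  01100100011 = 512 + 256 + 32 + 2 + 1 = 803
  00101000011 = 256 + 64 + 2 + 1 = 323
  803 - 323 = 480, and 00111100000 = 256 + 128 + 64 + 32 = 480 ✓



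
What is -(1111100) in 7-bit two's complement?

Original (sign bit 1, negative): 1111100
Step 1 - Invert all bits: 0000011
Step 2 - Add 1: 0000100
Verification: 1111100 + 0000100 = 10000000; discarding the end carry (carry out of the top bit) leaves the 7-bit value 0000000, as required for x + (-x)



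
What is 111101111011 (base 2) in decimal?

Sum of powers of 2 for each 1-bit:
2^0 + 2^1 + 2^3 + 2^4 + 2^5 + 2^6 + 2^8 + 2^9 + 2^10 + 2^11
= 1 + 2 + 8 + 16 + 32 + 64 + 256 + 512 + 1024 + 2048
= 3963



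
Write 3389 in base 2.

Using repeated division by 2:
3389 ÷ 2 = 1694 remainder 1
1694 ÷ 2 = 847 remainder 0
847 ÷ 2 = 423 remainder 1
423 ÷ 2 = 211 remainder 1
211 ÷ 2 = 105 remainder 1
105 ÷ 2 = 52 remainder 1
52 ÷ 2 = 26 remainder 0
26 ÷ 2 = 13 remainder 0
13 ÷ 2 = 6 remainder 1
6 ÷ 2 = 3 remainder 0
3 ÷ 2 = 1 remainder 1
1 ÷ 2 = 0 remainder 1
Reading remainders bottom to top: 110100111101



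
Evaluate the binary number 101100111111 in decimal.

Sum of powers of 2 for each 1-bit:
2^0 + 2^1 + 2^2 + 2^3 + 2^4 + 2^5 + 2^8 + 2^9 + 2^11
= 1 + 2 + 4 + 8 + 16 + 32 + 256 + 512 + 2048
= 2879



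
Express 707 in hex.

Using repeated division by 16 (digits 10–15 are A–F):
707 ÷ 16 = 44 remainder 3
44 ÷ 16 = 2 remainder 12 (C)
2 ÷ 16 = 0 remainder 2
Reading remainders bottom to top: 2C3



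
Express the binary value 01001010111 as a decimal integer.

Sum of powers of 2 for each 1-bit:
2^0 + 2^1 + 2^2 + 2^4 + 2^6 + 2^9
= 1 + 2 + 4 + 16 + 64 + 512
= 599



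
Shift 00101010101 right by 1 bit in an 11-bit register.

Original: 00101010101 (decimal 341)
Shift right by 1 position
Drop the 1 low bit; fill with zero on the left
Result: 00010101010 (decimal 170)
Equivalent: 341 >> 1 = 341 ÷ 2^1 = 170



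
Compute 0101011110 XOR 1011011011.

XOR: 1 when bits differ
  0101011110
^ 1011011011
------------
  1110000101
Decimal: 350 ^ 731 = 901



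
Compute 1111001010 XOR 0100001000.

XOR: 1 when bits differ
  1111001010
^ 0100001000
------------
  1011000010
Decimal: 970 ^ 264 = 706



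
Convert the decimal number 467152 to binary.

Using repeated division by 2:
467152 ÷ 2 = 233576 remainder 0
233576 ÷ 2 = 116788 remainder 0
116788 ÷ 2 = 58394 remainder 0
58394 ÷ 2 = 29197 remainder 0
29197 ÷ 2 = 14598 remainder 1
14598 ÷ 2 = 7299 remainder 0
7299 ÷ 2 = 3649 remainder 1
3649 ÷ 2 = 1824 remainder 1
1824 ÷ 2 = 912 remainder 0
912 ÷ 2 = 456 remainder 0
456 ÷ 2 = 228 remainder 0
228 ÷ 2 = 114 remainder 0
114 ÷ 2 = 57 remainder 0
57 ÷ 2 = 28 remainder 1
28 ÷ 2 = 14 remainder 0
14 ÷ 2 = 7 remainder 0
7 ÷ 2 = 3 remainder 1
3 ÷ 2 = 1 remainder 1
1 ÷ 2 = 0 remainder 1
Reading remainders bottom to top: 1110010000011010000



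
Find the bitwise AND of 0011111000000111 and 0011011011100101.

AND: 1 only when both bits are 1
  0011111000000111
& 0011011011100101
------------------
  0011011000000101
Decimal: 15879 & 14053 = 13829



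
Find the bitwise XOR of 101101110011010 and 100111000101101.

XOR: 1 when bits differ
  101101110011010
^ 100111000101101
-----------------
  001010110110111
Decimal: 23450 ^ 20013 = 5559



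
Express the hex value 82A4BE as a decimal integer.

Expand by place value (powers of 16):
Digit values: A = 10, B = 11, E = 14
82A4BE = 8 × 16^5 + 2 × 16^4 + 10 × 16^3 + 4 × 16^2 + 11 × 16^1 + 14 × 16^0
= 8 × 1048576 + 2 × 65536 + 10 × 4096 + 4 × 256 + 11 × 16 + 14 × 1
= 8388608 + 131072 + 40960 + 1024 + 176 + 14
= 8561854



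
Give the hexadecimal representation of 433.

Using repeated division by 16 (digits 10–15 are A–F):
433 ÷ 16 = 27 remainder 1
27 ÷ 16 = 1 remainder 11 (B)
1 ÷ 16 = 0 remainder 1
Reading remainders bottom to top: 1B1



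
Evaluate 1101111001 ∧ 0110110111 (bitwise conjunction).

AND: 1 only when both bits are 1
  1101111001
& 0110110111
------------
  0100110001
Decimal: 889 & 439 = 305



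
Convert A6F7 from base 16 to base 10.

Expand by place value (powers of 16):
Digit values: A = 10, F = 15
A6F7 = 10 × 16^3 + 6 × 16^2 + 15 × 16^1 + 7 × 16^0
= 10 × 4096 + 6 × 256 + 15 × 16 + 7 × 1
= 40960 + 1536 + 240 + 7
= 42743



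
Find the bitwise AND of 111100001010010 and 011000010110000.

AND: 1 only when both bits are 1
  111100001010010
& 011000010110000
-----------------
  011000000010000
Decimal: 30802 & 12464 = 12304



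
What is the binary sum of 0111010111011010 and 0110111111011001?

Add column by column from the right: bit + bit + carry-in; write the sum mod 2, carry 1 when the sum is 2 or 3.
carry:  1111111110110000
        0111010111011010
+       0110111111011001
------------------------
       01110010110110011
(the carry out of the leftmost column, 0, becomes the leading bit)
Decimal check:
  0111010111011010 = 16384 + 8192 + 4096 + 1024 + 256 + 128 + 64 + 16 + 8 + 2 = 30170
  0110111111011001 = 16384 + 8192 + 2048 + 1024 + 512 + 256 + 128 + 64 + 16 + 8 + 1 = 28633
  30170 + 28633 = 58803, and 01110010110110011 = 32768 + 16384 + 8192 + 1024 + 256 + 128 + 32 + 16 + 2 + 1 = 58803 ✓



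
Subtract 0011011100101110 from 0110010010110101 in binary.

Method 1 - Direct subtraction (column by column from the right: bit − bit − borrow-in; if negative, add 2 and borrow 1 from the next column):
borrow: 0111111000011100
        0110010010110101
-       0011011100101110
------------------------
        0010110110000111

Method 2 - Add two's complement:
Two's complement of 0011011100101110: invert → 1100100011010001, add 1 → 1100100011010010
  0110010010110101
+ 1100100011010010
------------------
 10010110110000111  (end carry out of the top bit = 1)
Discarding the end carry: 0010110110000111
Decimal check:
  0110010010110101 = 16384 + 8192 + 1024 + 128 + 32 + 16 + 4 + 1 = 25781
  0011011100101110 = 8192 + 4096 + 1024 + 512 + 256 + 32 + 8 + 4 + 2 = 14126
  25781 - 14126 = 11655, and 0010110110000111 = 8192 + 2048 + 1024 + 256 + 128 + 4 + 2 + 1 = 11655 ✓



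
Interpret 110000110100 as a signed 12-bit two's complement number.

Binary: 110000110100
Sign bit: 1 (negative)
Invert: 001111001011
Add 1:  001111001100
Magnitude: 001111001100 = 512 + 256 + 128 + 64 + 8 + 4 = 972
Value: -972



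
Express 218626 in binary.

Using repeated division by 2:
218626 ÷ 2 = 109313 remainder 0
109313 ÷ 2 = 54656 remainder 1
54656 ÷ 2 = 27328 remainder 0
27328 ÷ 2 = 13664 remainder 0
13664 ÷ 2 = 6832 remainder 0
6832 ÷ 2 = 3416 remainder 0
3416 ÷ 2 = 1708 remainder 0
1708 ÷ 2 = 854 remainder 0
854 ÷ 2 = 427 remainder 0
427 ÷ 2 = 213 remainder 1
213 ÷ 2 = 106 remainder 1
106 ÷ 2 = 53 remainder 0
53 ÷ 2 = 26 remainder 1
26 ÷ 2 = 13 remainder 0
13 ÷ 2 = 6 remainder 1
6 ÷ 2 = 3 remainder 0
3 ÷ 2 = 1 remainder 1
1 ÷ 2 = 0 remainder 1
Reading remainders bottom to top: 110101011000000010



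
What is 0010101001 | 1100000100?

OR: 1 when either bit is 1
  0010101001
| 1100000100
------------
  1110101101
Decimal: 169 | 772 = 941



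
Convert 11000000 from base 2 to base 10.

Sum of powers of 2 for each 1-bit:
2^6 + 2^7
= 64 + 128
= 192



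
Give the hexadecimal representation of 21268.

Using repeated division by 16 (digits 10–15 are A–F):
21268 ÷ 16 = 1329 remainder 4
1329 ÷ 16 = 83 remainder 1
83 ÷ 16 = 5 remainder 3
5 ÷ 16 = 0 remainder 5
Reading remainders bottom to top: 5314



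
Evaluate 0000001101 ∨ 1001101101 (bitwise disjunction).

OR: 1 when either bit is 1
  0000001101
| 1001101101
------------
  1001101101
Decimal: 13 | 621 = 621



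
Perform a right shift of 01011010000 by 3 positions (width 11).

Original: 01011010000 (decimal 720)
Shift right by 3 positions
Drop the 3 low bits; fill with zeros on the left
Result: 00001011010 (decimal 90)
Equivalent: 720 >> 3 = 720 ÷ 2^3 = 90



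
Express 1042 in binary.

Using repeated division by 2:
1042 ÷ 2 = 521 remainder 0
521 ÷ 2 = 260 remainder 1
260 ÷ 2 = 130 remainder 0
130 ÷ 2 = 65 remainder 0
65 ÷ 2 = 32 remainder 1
32 ÷ 2 = 16 remainder 0
16 ÷ 2 = 8 remainder 0
8 ÷ 2 = 4 remainder 0
4 ÷ 2 = 2 remainder 0
2 ÷ 2 = 1 remainder 0
1 ÷ 2 = 0 remainder 1
Reading remainders bottom to top: 10000010010



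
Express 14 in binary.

Using repeated division by 2:
14 ÷ 2 = 7 remainder 0
7 ÷ 2 = 3 remainder 1
3 ÷ 2 = 1 remainder 1
1 ÷ 2 = 0 remainder 1
Reading remainders bottom to top: 1110



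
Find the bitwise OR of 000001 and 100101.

OR: 1 when either bit is 1
  000001
| 100101
--------
  100101
Decimal: 1 | 37 = 37



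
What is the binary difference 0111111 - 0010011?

Method 1 - Direct subtraction (column by column from the right: bit − bit − borrow-in; if negative, add 2 and borrow 1 from the next column):
borrow: 0000000
        0111111
-       0010011
---------------
        0101100

Method 2 - Add two's complement:
Two's complement of 0010011: invert → 1101100, add 1 → 1101101
  0111111
+ 1101101
---------
 10101100  (end carry out of the top bit = 1)
Discarding the end carry: 0101100
Decimal check:
  0111111 = 32 + 16 + 8 + 4 + 2 + 1 = 63
  0010011 = 16 + 2 + 1 = 19
  63 - 19 = 44, and 0101100 = 32 + 8 + 4 = 44 ✓



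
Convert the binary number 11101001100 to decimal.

Sum of powers of 2 for each 1-bit:
2^2 + 2^3 + 2^6 + 2^8 + 2^9 + 2^10
= 4 + 8 + 64 + 256 + 512 + 1024
= 1868



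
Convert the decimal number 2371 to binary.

Using repeated division by 2:
2371 ÷ 2 = 1185 remainder 1
1185 ÷ 2 = 592 remainder 1
592 ÷ 2 = 296 remainder 0
296 ÷ 2 = 148 remainder 0
148 ÷ 2 = 74 remainder 0
74 ÷ 2 = 37 remainder 0
37 ÷ 2 = 18 remainder 1
18 ÷ 2 = 9 remainder 0
9 ÷ 2 = 4 remainder 1
4 ÷ 2 = 2 remainder 0
2 ÷ 2 = 1 remainder 0
1 ÷ 2 = 0 remainder 1
Reading remainders bottom to top: 100101000011



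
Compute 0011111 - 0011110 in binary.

Method 1 - Direct subtraction (column by column from the right: bit − bit − borrow-in; if negative, add 2 and borrow 1 from the next column):
borrow: 0000000
        0011111
-       0011110
---------------
        0000001

Method 2 - Add two's complement:
Two's complement of 0011110: invert → 1100001, add 1 → 1100010
  0011111
+ 1100010
---------
 10000001  (end carry out of the top bit = 1)
Discarding the end carry: 0000001
Decimal check:
  0011111 = 16 + 8 + 4 + 2 + 1 = 31
  0011110 = 16 + 8 + 4 + 2 = 30
  31 - 30 = 1, and 0000001 = 1 ✓



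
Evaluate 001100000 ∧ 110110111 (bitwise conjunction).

AND: 1 only when both bits are 1
  001100000
& 110110111
-----------
  000100000
Decimal: 96 & 439 = 32



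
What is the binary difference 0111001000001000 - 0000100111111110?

Method 1 - Direct subtraction (column by column from the right: bit − bit − borrow-in; if negative, add 2 and borrow 1 from the next column):
borrow: 0001001111111100
        0111001000001000
-       0000100111111110
------------------------
        0110100000001010

Method 2 - Add two's complement:
Two's complement of 0000100111111110: invert → 1111011000000001, add 1 → 1111011000000010
  0111001000001000
+ 1111011000000010
------------------
 10110100000001010  (end carry out of the top bit = 1)
Discarding the end carry: 0110100000001010
Decimal check:
  0111001000001000 = 16384 + 8192 + 4096 + 512 + 8 = 29192
  0000100111111110 = 2048 + 256 + 128 + 64 + 32 + 16 + 8 + 4 + 2 = 2558
  29192 - 2558 = 26634, and 0110100000001010 = 16384 + 8192 + 2048 + 8 + 2 = 26634 ✓



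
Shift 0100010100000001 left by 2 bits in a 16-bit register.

Original: 0100010100000001 (decimal 17665)
Shift left by 2 positions
Append 2 zeros on the right and drop the 2 high bits that overflow the 16-bit width
Result: 0001010000000100 (decimal 5124)
Equivalent: 17665 << 2 = 17665 × 2^2 = 70660, truncated to 16 bits = 5124



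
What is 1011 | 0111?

OR: 1 when either bit is 1
  1011
| 0111
------
  1111
Decimal: 11 | 7 = 15



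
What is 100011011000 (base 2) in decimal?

Sum of powers of 2 for each 1-bit:
2^3 + 2^4 + 2^6 + 2^7 + 2^11
= 8 + 16 + 64 + 128 + 2048
= 2264



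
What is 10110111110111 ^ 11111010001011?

XOR: 1 when bits differ
  10110111110111
^ 11111010001011
----------------
  01001101111100
Decimal: 11767 ^ 16011 = 4988



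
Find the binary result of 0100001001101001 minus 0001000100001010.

Method 1 - Direct subtraction (column by column from the right: bit − bit − borrow-in; if negative, add 2 and borrow 1 from the next column):
borrow: 0110001000111100
        0100001001101001
-       0001000100001010
------------------------
        0011000101011111

Method 2 - Add two's complement:
Two's complement of 0001000100001010: invert → 1110111011110101, add 1 → 1110111011110110
  0100001001101001
+ 1110111011110110
------------------
 10011000101011111  (end carry out of the top bit = 1)
Discarding the end carry: 0011000101011111
Decimal check:
  0100001001101001 = 16384 + 512 + 64 + 32 + 8 + 1 = 17001
  0001000100001010 = 4096 + 256 + 8 + 2 = 4362
  17001 - 4362 = 12639, and 0011000101011111 = 8192 + 4096 + 256 + 64 + 16 + 8 + 4 + 2 + 1 = 12639 ✓



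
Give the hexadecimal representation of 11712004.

Using repeated division by 16 (digits 10–15 are A–F):
11712004 ÷ 16 = 732000 remainder 4
732000 ÷ 16 = 45750 remainder 0
45750 ÷ 16 = 2859 remainder 6
2859 ÷ 16 = 178 remainder 11 (B)
178 ÷ 16 = 11 remainder 2
11 ÷ 16 = 0 remainder 11 (B)
Reading remainders bottom to top: B2B604



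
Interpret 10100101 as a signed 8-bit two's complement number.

Binary: 10100101
Sign bit: 1 (negative)
Invert: 01011010
Add 1:  01011011
Magnitude: 01011011 = 64 + 16 + 8 + 2 + 1 = 91
Value: -91



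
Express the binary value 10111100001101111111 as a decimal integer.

Sum of powers of 2 for each 1-bit:
2^0 + 2^1 + 2^2 + 2^3 + 2^4 + 2^5 + 2^6 + 2^8 + 2^9 + 2^14 + 2^15 + 2^16 + 2^17 + 2^19
= 1 + 2 + 4 + 8 + 16 + 32 + 64 + 256 + 512 + 16384 + 32768 + 65536 + 131072 + 524288
= 770943



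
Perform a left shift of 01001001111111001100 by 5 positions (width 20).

Original: 01001001111111001100 (decimal 303052)
Shift left by 5 positions
Append 5 zeros on the right and drop the 5 high bits that overflow the 20-bit width
Result: 00111111100110000000 (decimal 260480)
Equivalent: 303052 << 5 = 303052 × 2^5 = 9697664, truncated to 20 bits = 260480



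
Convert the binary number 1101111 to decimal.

Sum of powers of 2 for each 1-bit:
2^0 + 2^1 + 2^2 + 2^3 + 2^5 + 2^6
= 1 + 2 + 4 + 8 + 32 + 64
= 111



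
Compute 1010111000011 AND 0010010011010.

AND: 1 only when both bits are 1
  1010111000011
& 0010010011010
---------------
  0010010000010
Decimal: 5571 & 1178 = 1154



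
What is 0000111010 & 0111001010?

AND: 1 only when both bits are 1
  0000111010
& 0111001010
------------
  0000001010
Decimal: 58 & 458 = 10



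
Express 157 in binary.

Using repeated division by 2:
157 ÷ 2 = 78 remainder 1
78 ÷ 2 = 39 remainder 0
39 ÷ 2 = 19 remainder 1
19 ÷ 2 = 9 remainder 1
9 ÷ 2 = 4 remainder 1
4 ÷ 2 = 2 remainder 0
2 ÷ 2 = 1 remainder 0
1 ÷ 2 = 0 remainder 1
Reading remainders bottom to top: 10011101



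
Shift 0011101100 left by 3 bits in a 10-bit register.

Original: 0011101100 (decimal 236)
Shift left by 3 positions
Append 3 zeros on the right and drop the 3 high bits that overflow the 10-bit width
Result: 1101100000 (decimal 864)
Equivalent: 236 << 3 = 236 × 2^3 = 1888, truncated to 10 bits = 864



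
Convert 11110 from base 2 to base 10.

Sum of powers of 2 for each 1-bit:
2^1 + 2^2 + 2^3 + 2^4
= 2 + 4 + 8 + 16
= 30



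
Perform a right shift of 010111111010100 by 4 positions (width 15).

Original: 010111111010100 (decimal 12244)
Shift right by 4 positions
Drop the 4 low bits; fill with zeros on the left
Result: 000001011111101 (decimal 765)
Equivalent: 12244 >> 4 = 12244 ÷ 2^4 = 765



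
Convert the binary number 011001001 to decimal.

Sum of powers of 2 for each 1-bit:
2^0 + 2^3 + 2^6 + 2^7
= 1 + 8 + 64 + 128
= 201



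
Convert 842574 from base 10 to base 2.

Using repeated division by 2:
842574 ÷ 2 = 421287 remainder 0
421287 ÷ 2 = 210643 remainder 1
210643 ÷ 2 = 105321 remainder 1
105321 ÷ 2 = 52660 remainder 1
52660 ÷ 2 = 26330 remainder 0
26330 ÷ 2 = 13165 remainder 0
13165 ÷ 2 = 6582 remainder 1
6582 ÷ 2 = 3291 remainder 0
3291 ÷ 2 = 1645 remainder 1
1645 ÷ 2 = 822 remainder 1
822 ÷ 2 = 411 remainder 0
411 ÷ 2 = 205 remainder 1
205 ÷ 2 = 102 remainder 1
102 ÷ 2 = 51 remainder 0
51 ÷ 2 = 25 remainder 1
25 ÷ 2 = 12 remainder 1
12 ÷ 2 = 6 remainder 0
6 ÷ 2 = 3 remainder 0
3 ÷ 2 = 1 remainder 1
1 ÷ 2 = 0 remainder 1
Reading remainders bottom to top: 11001101101101001110



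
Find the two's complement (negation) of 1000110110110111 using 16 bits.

Original (sign bit 1, negative): 1000110110110111
Step 1 - Invert all bits: 0111001001001000
Step 2 - Add 1: 0111001001001001
Verification: 1000110110110111 + 0111001001001001 = 10000000000000000; discarding the end carry (carry out of the top bit) leaves the 16-bit value 0000000000000000, as required for x + (-x)



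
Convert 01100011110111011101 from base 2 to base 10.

Sum of powers of 2 for each 1-bit:
2^0 + 2^2 + 2^3 + 2^4 + 2^6 + 2^7 + 2^8 + 2^10 + 2^11 + 2^12 + 2^13 + 2^17 + 2^18
= 1 + 4 + 8 + 16 + 64 + 128 + 256 + 1024 + 2048 + 4096 + 8192 + 131072 + 262144
= 409053



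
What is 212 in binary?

Using repeated division by 2:
212 ÷ 2 = 106 remainder 0
106 ÷ 2 = 53 remainder 0
53 ÷ 2 = 26 remainder 1
26 ÷ 2 = 13 remainder 0
13 ÷ 2 = 6 remainder 1
6 ÷ 2 = 3 remainder 0
3 ÷ 2 = 1 remainder 1
1 ÷ 2 = 0 remainder 1
Reading remainders bottom to top: 11010100



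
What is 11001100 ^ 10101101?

XOR: 1 when bits differ
  11001100
^ 10101101
----------
  01100001
Decimal: 204 ^ 173 = 97



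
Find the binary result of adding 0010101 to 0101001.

Add column by column from the right: bit + bit + carry-in; write the sum mod 2, carry 1 when the sum is 2 or 3.
carry:  0000010
        0010101
+       0101001
---------------
       00111110
(the carry out of the leftmost column, 0, becomes the leading bit)
Decimal check:
  0010101 = 16 + 4 + 1 = 21
  0101001 = 32 + 8 + 1 = 41
  21 + 41 = 62, and 00111110 = 32 + 16 + 8 + 4 + 2 = 62 ✓



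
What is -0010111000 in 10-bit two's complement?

Original: 0010111000
Step 1 - Invert all bits: 1101000111
Step 2 - Add 1: 1101001000
Verification: 0010111000 + 1101001000 = 10000000000; discarding the end carry (carry out of the top bit) leaves the 10-bit value 0000000000, as required for x + (-x)



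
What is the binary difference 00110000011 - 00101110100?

Method 1 - Direct subtraction (column by column from the right: bit − bit − borrow-in; if negative, add 2 and borrow 1 from the next column):
borrow: 00011111000
        00110000011
-       00101110100
-------------------
        00000001111

Method 2 - Add two's complement:
Two's complement of 00101110100: invert → 11010001011, add 1 → 11010001100
  00110000011
+ 11010001100
-------------
 100000001111  (end carry out of the top bit = 1)
Discarding the end carry: 00000001111
Decimal check:
  00110000011 = 256 + 128 + 2 + 1 = 387
  00101110100 = 256 + 64 + 32 + 16 + 4 = 372
  387 - 372 = 15, and 00000001111 = 8 + 4 + 2 + 1 = 15 ✓



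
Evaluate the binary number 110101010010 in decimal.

Sum of powers of 2 for each 1-bit:
2^1 + 2^4 + 2^6 + 2^8 + 2^10 + 2^11
= 2 + 16 + 64 + 256 + 1024 + 2048
= 3410



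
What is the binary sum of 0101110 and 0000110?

Add column by column from the right: bit + bit + carry-in; write the sum mod 2, carry 1 when the sum is 2 or 3.
carry:  0011100
        0101110
+       0000110
---------------
       00110100
(the carry out of the leftmost column, 0, becomes the leading bit)
Decimal check:
  0101110 = 32 + 8 + 4 + 2 = 46
  0000110 = 4 + 2 = 6
  46 + 6 = 52, and 00110100 = 32 + 16 + 4 = 52 ✓



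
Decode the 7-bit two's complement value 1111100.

Binary: 1111100
Sign bit: 1 (negative)
Invert: 0000011
Add 1:  0000100
Magnitude: 0000100 = 4
Value: -4



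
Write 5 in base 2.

Using repeated division by 2:
5 ÷ 2 = 2 remainder 1
2 ÷ 2 = 1 remainder 0
1 ÷ 2 = 0 remainder 1
Reading remainders bottom to top: 101



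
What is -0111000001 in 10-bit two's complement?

Original: 0111000001
Step 1 - Invert all bits: 1000111110
Step 2 - Add 1: 1000111111
Verification: 0111000001 + 1000111111 = 10000000000; discarding the end carry (carry out of the top bit) leaves the 10-bit value 0000000000, as required for x + (-x)



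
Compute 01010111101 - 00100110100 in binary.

Method 1 - Direct subtraction (column by column from the right: bit − bit − borrow-in; if negative, add 2 and borrow 1 from the next column):
borrow: 01000000000
        01010111101
-       00100110100
-------------------
        00110001001

Method 2 - Add two's complement:
Two's complement of 00100110100: invert → 11011001011, add 1 → 11011001100
  01010111101
+ 11011001100
-------------
 100110001001  (end carry out of the top bit = 1)
Discarding the end carry: 00110001001
Decimal check:
  01010111101 = 512 + 128 + 32 + 16 + 8 + 4 + 1 = 701
  00100110100 = 256 + 32 + 16 + 4 = 308
  701 - 308 = 393, and 00110001001 = 256 + 128 + 8 + 1 = 393 ✓



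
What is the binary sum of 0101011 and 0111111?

Add column by column from the right: bit + bit + carry-in; write the sum mod 2, carry 1 when the sum is 2 or 3.
carry:  1111110
        0101011
+       0111111
---------------
       01101010
(the carry out of the leftmost column, 0, becomes the leading bit)
Decimal check:
  0101011 = 32 + 8 + 2 + 1 = 43
  0111111 = 32 + 16 + 8 + 4 + 2 + 1 = 63
  43 + 63 = 106, and 01101010 = 64 + 32 + 8 + 2 = 106 ✓



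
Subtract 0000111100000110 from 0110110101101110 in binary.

Method 1 - Direct subtraction (column by column from the right: bit − bit − borrow-in; if negative, add 2 and borrow 1 from the next column):
borrow: 0011110000000000
        0110110101101110
-       0000111100000110
------------------------
        0101111001101000

Method 2 - Add two's complement:
Two's complement of 0000111100000110: invert → 1111000011111001, add 1 → 1111000011111010
  0110110101101110
+ 1111000011111010
------------------
 10101111001101000  (end carry out of the top bit = 1)
Discarding the end carry: 0101111001101000
Decimal check:
  0110110101101110 = 16384 + 8192 + 2048 + 1024 + 256 + 64 + 32 + 8 + 4 + 2 = 28014
  0000111100000110 = 2048 + 1024 + 512 + 256 + 4 + 2 = 3846
  28014 - 3846 = 24168, and 0101111001101000 = 16384 + 4096 + 2048 + 1024 + 512 + 64 + 32 + 8 = 24168 ✓



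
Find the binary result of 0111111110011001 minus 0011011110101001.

Method 1 - Direct subtraction (column by column from the right: bit − bit − borrow-in; if negative, add 2 and borrow 1 from the next column):
borrow: 0000111111000000
        0111111110011001
-       0011011110101001
------------------------
        0100011111110000

Method 2 - Add two's complement:
Two's complement of 0011011110101001: invert → 1100100001010110, add 1 → 1100100001010111
  0111111110011001
+ 1100100001010111
------------------
 10100011111110000  (end carry out of the top bit = 1)
Discarding the end carry: 0100011111110000
Decimal check:
  0111111110011001 = 16384 + 8192 + 4096 + 2048 + 1024 + 512 + 256 + 128 + 16 + 8 + 1 = 32665
  0011011110101001 = 8192 + 4096 + 1024 + 512 + 256 + 128 + 32 + 8 + 1 = 14249
  32665 - 14249 = 18416, and 0100011111110000 = 16384 + 1024 + 512 + 256 + 128 + 64 + 32 + 16 = 18416 ✓



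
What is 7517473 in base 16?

Using repeated division by 16 (digits 10–15 are A–F):
7517473 ÷ 16 = 469842 remainder 1
469842 ÷ 16 = 29365 remainder 2
29365 ÷ 16 = 1835 remainder 5
1835 ÷ 16 = 114 remainder 11 (B)
114 ÷ 16 = 7 remainder 2
7 ÷ 16 = 0 remainder 7
Reading remainders bottom to top: 72B521



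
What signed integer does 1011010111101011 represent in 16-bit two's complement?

Binary: 1011010111101011
Sign bit: 1 (negative)
Invert: 0100101000010100
Add 1:  0100101000010101
Magnitude: 0100101000010101 = 16384 + 2048 + 512 + 16 + 4 + 1 = 18965
Value: -18965



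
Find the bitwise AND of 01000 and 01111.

AND: 1 only when both bits are 1
  01000
& 01111
-------
  01000
Decimal: 8 & 15 = 8



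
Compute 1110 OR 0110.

OR: 1 when either bit is 1
  1110
| 0110
------
  1110
Decimal: 14 | 6 = 14



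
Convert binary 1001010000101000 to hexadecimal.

Group into 4-bit nibbles from right:
  1001 = 9
  0100 = 4
  0010 = 2
  1000 = 8
Result: 9428



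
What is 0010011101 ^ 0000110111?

XOR: 1 when bits differ
  0010011101
^ 0000110111
------------
  0010101010
Decimal: 157 ^ 55 = 170



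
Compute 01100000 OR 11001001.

OR: 1 when either bit is 1
  01100000
| 11001001
----------
  11101001
Decimal: 96 | 201 = 233



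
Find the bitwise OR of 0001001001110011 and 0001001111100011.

OR: 1 when either bit is 1
  0001001001110011
| 0001001111100011
------------------
  0001001111110011
Decimal: 4723 | 5091 = 5107



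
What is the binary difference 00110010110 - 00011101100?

Method 1 - Direct subtraction (column by column from the right: bit − bit − borrow-in; if negative, add 2 and borrow 1 from the next column):
borrow: 00111010000
        00110010110
-       00011101100
-------------------
        00010101010

Method 2 - Add two's complement:
Two's complement of 00011101100: invert → 11100010011, add 1 → 11100010100
  00110010110
+ 11100010100
-------------
 100010101010  (end carry out of the top bit = 1)
Discarding the end carry: 00010101010
Decimal check:
  00110010110 = 256 + 128 + 16 + 4 + 2 = 406
  00011101100 = 128 + 64 + 32 + 8 + 4 = 236
  406 - 236 = 170, and 00010101010 = 128 + 32 + 8 + 2 = 170 ✓



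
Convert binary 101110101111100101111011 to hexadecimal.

Group into 4-bit nibbles from right:
  1011 = B
  1010 = A
  1111 = F
  1001 = 9
  0111 = 7
  1011 = B
Result: BAF97B



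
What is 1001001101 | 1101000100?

OR: 1 when either bit is 1
  1001001101
| 1101000100
------------
  1101001101
Decimal: 589 | 836 = 845



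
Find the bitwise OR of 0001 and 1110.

OR: 1 when either bit is 1
  0001
| 1110
------
  1111
Decimal: 1 | 14 = 15



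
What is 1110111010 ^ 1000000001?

XOR: 1 when bits differ
  1110111010
^ 1000000001
------------
  0110111011
Decimal: 954 ^ 513 = 443



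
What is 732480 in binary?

Using repeated division by 2:
732480 ÷ 2 = 366240 remainder 0
366240 ÷ 2 = 183120 remainder 0
183120 ÷ 2 = 91560 remainder 0
91560 ÷ 2 = 45780 remainder 0
45780 ÷ 2 = 22890 remainder 0
22890 ÷ 2 = 11445 remainder 0
11445 ÷ 2 = 5722 remainder 1
5722 ÷ 2 = 2861 remainder 0
2861 ÷ 2 = 1430 remainder 1
1430 ÷ 2 = 715 remainder 0
715 ÷ 2 = 357 remainder 1
357 ÷ 2 = 178 remainder 1
178 ÷ 2 = 89 remainder 0
89 ÷ 2 = 44 remainder 1
44 ÷ 2 = 22 remainder 0
22 ÷ 2 = 11 remainder 0
11 ÷ 2 = 5 remainder 1
5 ÷ 2 = 2 remainder 1
2 ÷ 2 = 1 remainder 0
1 ÷ 2 = 0 remainder 1
Reading remainders bottom to top: 10110010110101000000

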